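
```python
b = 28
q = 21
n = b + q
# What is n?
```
Trace:
  b=28
  b=28, q=21
  b=28, q=21, n=49

Final answer: 49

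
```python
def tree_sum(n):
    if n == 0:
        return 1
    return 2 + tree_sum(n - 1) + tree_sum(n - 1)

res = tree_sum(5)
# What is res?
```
Call trace (a repeated sub-call is expanded the first time; later identical calls just restate its return value):
tree_sum(n=5)
  tree_sum(n=4)
    tree_sum(n=3)
      tree_sum(n=2)
        tree_sum(n=1)
          tree_sum(n=0)
          -> return 1
          tree_sum(n=0)
          -> return 1
        -> return 4
        tree_sum(n=1) -> return 4  (same call as traced above)
      -> return 10
      tree_sum(n=2) -> return 10  (same call as traced above)
    -> return 22
    tree_sum(n=3) -> return 22  (same call as traced above)
  -> return 46
  tree_sum(n=4) -> return 46  (same call as traced above)
-> return 94

Final answer: 94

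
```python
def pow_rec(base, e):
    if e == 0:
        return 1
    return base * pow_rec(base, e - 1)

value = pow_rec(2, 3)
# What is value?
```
Call trace:
pow_rec(base=2, e=3)
  pow_rec(base=2, e=2)
    pow_rec(base=2, e=1)
      pow_rec(base=2, e=0)
      -> return 1
    -> return 2
  -> return 4
-> return 8

Final answer: 8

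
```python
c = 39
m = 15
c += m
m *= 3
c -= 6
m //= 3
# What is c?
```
Trace:
  c=39
  c=39, m=15
  c=54, m=15
  c=54, m=45
  c=48, m=45
  c=48, m=15

Final answer: 48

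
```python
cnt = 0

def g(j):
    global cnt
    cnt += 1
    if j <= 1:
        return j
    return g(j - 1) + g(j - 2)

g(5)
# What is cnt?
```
Call trace (a repeated sub-call is expanded the first time; later identical calls just restate its return value):
g(j=5)
  g(j=4)
    g(j=3)
      g(j=2)
        g(j=1)
        -> return 1
        g(j=0)
        -> return 0
      -> return 1
      g(j=1)
      -> return 1
    -> return 2
    g(j=2) -> return 1  (same call as traced above)
  -> return 3
  g(j=3) -> return 2  (same call as traced above)
-> return 5

cnt is incremented once per call, so count the calls in each subtree. Let C(j) = number of calls made by g(j).
C(0) = C(1) = 1 (base case, no recursion); C(j) = 1 + C(j - 1) + C(j - 2) otherwise.
C(2) = 1 + C(1) + C(0) = 1 + 1 + 1 = 3
C(3) = 1 + C(2) + C(1) = 1 + 3 + 1 = 5
C(4) = 1 + C(3) + C(2) = 1 + 5 + 3 = 9
C(5) = 1 + C(4) + C(3) = 1 + 9 + 5 = 15
cnt = C(5) = 15

Final answer: 15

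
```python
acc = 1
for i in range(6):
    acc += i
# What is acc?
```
Trace:
  acc=1
  acc=1, i=0
  acc=2, i=1
  acc=4, i=2
  acc=7, i=3
  acc=11, i=4
  acc=16, i=5

Final answer: 16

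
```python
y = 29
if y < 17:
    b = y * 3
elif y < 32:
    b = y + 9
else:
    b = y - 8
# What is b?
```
Trace:
  y=29
  y=29, b=38

Final answer: 38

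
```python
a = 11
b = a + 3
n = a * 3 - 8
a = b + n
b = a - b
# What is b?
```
Trace:
  a=11
  a=11, b=14
  a=11, b=14, n=25
  a=39, b=14, n=25
  a=39, b=25, n=25

Final answer: 25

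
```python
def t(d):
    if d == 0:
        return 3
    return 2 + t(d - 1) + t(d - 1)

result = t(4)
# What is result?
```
Call trace (a repeated sub-call is expanded the first time; later identical calls just restate its return value):
t(d=4)
  t(d=3)
    t(d=2)
      t(d=1)
        t(d=0)
        -> return 3
        t(d=0)
        -> return 3
      -> return 8
      t(d=1) -> return 8  (same call as traced above)
    -> return 18
    t(d=2) -> return 18  (same call as traced above)
  -> return 38
  t(d=3) -> return 38  (same call as traced above)
-> return 78

Final answer: 78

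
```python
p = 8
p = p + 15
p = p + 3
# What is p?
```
Trace:
  p=8
  p=23
  p=26

Final answer: 26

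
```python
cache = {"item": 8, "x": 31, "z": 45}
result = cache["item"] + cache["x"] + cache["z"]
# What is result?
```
Trace:
  cache={'item': 8, 'x': 31, 'z': 45}
  cache={'item': 8, 'x': 31, 'z': 45}, result=84

Final answer: 84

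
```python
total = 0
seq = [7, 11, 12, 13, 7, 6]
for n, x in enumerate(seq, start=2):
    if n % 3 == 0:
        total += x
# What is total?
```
Trace:
  total=0
  total=0, n=2, x=7
  total=11, n=3, x=11
  total=11, n=4, x=12
  total=11, n=5, x=13
  total=18, n=6, x=7
  total=18, n=7, x=6

Final answer: 18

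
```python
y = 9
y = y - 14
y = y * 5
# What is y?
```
Trace:
  y=9
  y=-5
  y=-25

Final answer: -25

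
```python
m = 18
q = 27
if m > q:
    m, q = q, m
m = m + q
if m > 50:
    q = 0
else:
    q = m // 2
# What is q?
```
Trace:
  m=18
  m=18, q=27
  m=18, q=27
  m=45, q=27
  m=45, q=22

Final answer: 22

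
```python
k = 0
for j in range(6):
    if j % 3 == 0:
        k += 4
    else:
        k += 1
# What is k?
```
Trace:
  k=0
  k=4, j=0
  k=5, j=1
  k=6, j=2
  k=10, j=3
  k=11, j=4
  k=12, j=5

Final answer: 12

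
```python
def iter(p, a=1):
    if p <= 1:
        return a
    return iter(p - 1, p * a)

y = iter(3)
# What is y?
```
Call trace:
iter(p=3, a=1)
  iter(p=2, a=3)
    iter(p=1, a=6)
    -> return 6
  -> return 6
-> return 6

Final answer: 6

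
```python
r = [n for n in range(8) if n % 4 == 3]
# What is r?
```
Trace:
  n=0
  n=1
  n=2
  n=3
  n=4
  n=5
  n=6
  n=7
  r=[3, 7]

Final answer: [3, 7]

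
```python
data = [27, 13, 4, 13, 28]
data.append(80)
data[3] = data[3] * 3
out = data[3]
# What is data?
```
Trace:
  data=[27, 13, 4, 13, 28]
  data=[27, 13, 4, 13, 28, 80]
  data=[27, 13, 4, 39, 28, 80]
  data=[27, 13, 4, 39, 28, 80], out=39

Final answer: [27, 13, 4, 39, 28, 80]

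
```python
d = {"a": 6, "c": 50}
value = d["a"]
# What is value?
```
Trace:
  d={'a': 6, 'c': 50}
  d={'a': 6, 'c': 50}, value=6

Final answer: 6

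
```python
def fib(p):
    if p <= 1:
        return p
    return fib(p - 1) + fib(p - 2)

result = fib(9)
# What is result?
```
Call trace (a repeated sub-call is expanded the first time; later identical calls just restate its return value):
fib(p=9)
  fib(p=8)
    fib(p=7)
      fib(p=6)
        fib(p=5)
          fib(p=4)
            fib(p=3)
              fib(p=2)
                fib(p=1)
                -> return 1
                fib(p=0)
                -> return 0
              -> return 1
              fib(p=1)
              -> return 1
            -> return 2
            fib(p=2) -> return 1  (same call as traced above)
          -> return 3
          fib(p=3) -> return 2  (same call as traced above)
        -> return 5
        fib(p=4) -> return 3  (same call as traced above)
      -> return 8
      fib(p=5) -> return 5  (same call as traced above)
    -> return 13
    fib(p=6) -> return 8  (same call as traced above)
  -> return 21
  fib(p=7) -> return 13  (same call as traced above)
-> return 34

Final answer: 34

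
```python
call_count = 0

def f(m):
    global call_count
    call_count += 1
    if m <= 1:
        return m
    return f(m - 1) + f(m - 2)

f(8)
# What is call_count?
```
Call trace (a repeated sub-call is expanded the first time; later identical calls just restate its return value):
f(m=8)
  f(m=7)
    f(m=6)
      f(m=5)
        f(m=4)
          f(m=3)
            f(m=2)
              f(m=1)
              -> return 1
              f(m=0)
              -> return 0
            -> return 1
            f(m=1)
            -> return 1
          -> return 2
          f(m=2) -> return 1  (same call as traced above)
        -> return 3
        f(m=3) -> return 2  (same call as traced above)
      -> return 5
      f(m=4) -> return 3  (same call as traced above)
    -> return 8
    f(m=5) -> return 5  (same call as traced above)
  -> return 13
  f(m=6) -> return 8  (same call as traced above)
-> return 21

call_count is incremented once per call, so count the calls in each subtree. Let C(m) = number of calls made by f(m).
C(0) = C(1) = 1 (base case, no recursion); C(m) = 1 + C(m - 1) + C(m - 2) otherwise.
C(2) = 1 + C(1) + C(0) = 1 + 1 + 1 = 3
C(3) = 1 + C(2) + C(1) = 1 + 3 + 1 = 5
C(4) = 1 + C(3) + C(2) = 1 + 5 + 3 = 9
C(5) = 1 + C(4) + C(3) = 1 + 9 + 5 = 15
C(6) = 1 + C(5) + C(4) = 1 + 15 + 9 = 25
C(7) = 1 + C(6) + C(5) = 1 + 25 + 15 = 41
C(8) = 1 + C(7) + C(6) = 1 + 41 + 25 = 67
call_count = C(8) = 67

Final answer: 67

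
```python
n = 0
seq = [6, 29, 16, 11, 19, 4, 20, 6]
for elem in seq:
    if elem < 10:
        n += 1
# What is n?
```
Trace:
  n=0
  n=1, elem=6
  n=1, elem=29
  n=1, elem=16
  n=1, elem=11
  n=1, elem=19
  n=2, elem=4
  n=2, elem=20
  n=3, elem=6

Final answer: 3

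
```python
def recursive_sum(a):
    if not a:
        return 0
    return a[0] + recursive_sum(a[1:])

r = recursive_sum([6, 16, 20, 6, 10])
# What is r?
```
Call trace:
recursive_sum(a=[6, 16, 20, 6, 10])
  recursive_sum(a=[16, 20, 6, 10])
    recursive_sum(a=[20, 6, 10])
      recursive_sum(a=[6, 10])
        recursive_sum(a=[10])
          recursive_sum(a=[])
          -> return 0
        -> return 10
      -> return 16
    -> return 36
  -> return 52
-> return 58

Final answer: 58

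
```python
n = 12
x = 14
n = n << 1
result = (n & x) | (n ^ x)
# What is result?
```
Trace:
  n=12
  n=12, x=14
  n=24, x=14
  n=24, x=14, result=30

Final answer: 30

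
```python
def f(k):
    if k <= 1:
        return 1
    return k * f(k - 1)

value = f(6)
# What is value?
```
Call trace:
f(k=6)
  f(k=5)
    f(k=4)
      f(k=3)
        f(k=2)
          f(k=1)
          -> return 1
        -> return 2
      -> return 6
    -> return 24
  -> return 120
-> return 720

Final answer: 720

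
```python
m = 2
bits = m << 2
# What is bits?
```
Trace:
  m=2
  m=2, bits=8

Final answer: 8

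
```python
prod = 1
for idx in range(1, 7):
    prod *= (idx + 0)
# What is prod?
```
Trace:
  prod=1
  prod=1, idx=1
  prod=2, idx=2
  prod=6, idx=3
  prod=24, idx=4
  prod=120, idx=5
  prod=720, idx=6

Final answer: 720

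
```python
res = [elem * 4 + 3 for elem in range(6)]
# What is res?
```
Trace:
  elem=0
  elem=1
  elem=2
  elem=3
  elem=4
  elem=5
  res=[3, 7, 11, 15, 19, 23]

Final answer: [3, 7, 11, 15, 19, 23]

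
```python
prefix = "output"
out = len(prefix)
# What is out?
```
Trace:
  prefix='output'
  prefix='output', out=6

Final answer: 6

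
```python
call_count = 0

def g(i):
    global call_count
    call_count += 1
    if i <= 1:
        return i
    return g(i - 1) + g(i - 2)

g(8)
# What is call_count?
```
Call trace (a repeated sub-call is expanded the first time; later identical calls just restate its return value):
g(i=8)
  g(i=7)
    g(i=6)
      g(i=5)
        g(i=4)
          g(i=3)
            g(i=2)
              g(i=1)
              -> return 1
              g(i=0)
              -> return 0
            -> return 1
            g(i=1)
            -> return 1
          -> return 2
          g(i=2) -> return 1  (same call as traced above)
        -> return 3
        g(i=3) -> return 2  (same call as traced above)
      -> return 5
      g(i=4) -> return 3  (same call as traced above)
    -> return 8
    g(i=5) -> return 5  (same call as traced above)
  -> return 13
  g(i=6) -> return 8  (same call as traced above)
-> return 21

call_count is incremented once per call, so count the calls in each subtree. Let C(i) = number of calls made by g(i).
C(0) = C(1) = 1 (base case, no recursion); C(i) = 1 + C(i - 1) + C(i - 2) otherwise.
C(2) = 1 + C(1) + C(0) = 1 + 1 + 1 = 3
C(3) = 1 + C(2) + C(1) = 1 + 3 + 1 = 5
C(4) = 1 + C(3) + C(2) = 1 + 5 + 3 = 9
C(5) = 1 + C(4) + C(3) = 1 + 9 + 5 = 15
C(6) = 1 + C(5) + C(4) = 1 + 15 + 9 = 25
C(7) = 1 + C(6) + C(5) = 1 + 25 + 15 = 41
C(8) = 1 + C(7) + C(6) = 1 + 41 + 25 = 67
call_count = C(8) = 67

Final answer: 67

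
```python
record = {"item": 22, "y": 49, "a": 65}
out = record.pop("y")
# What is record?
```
Trace:
  record={'item': 22, 'y': 49, 'a': 65}
  record={'item': 22, 'a': 65}, out=49

Final answer: {'item': 22, 'a': 65}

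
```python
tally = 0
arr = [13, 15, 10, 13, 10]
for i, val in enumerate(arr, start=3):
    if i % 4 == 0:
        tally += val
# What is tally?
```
Trace:
  tally=0
  tally=0, i=3, val=13
  tally=15, i=4, val=15
  tally=15, i=5, val=10
  tally=15, i=6, val=13
  tally=15, i=7, val=10

Final answer: 15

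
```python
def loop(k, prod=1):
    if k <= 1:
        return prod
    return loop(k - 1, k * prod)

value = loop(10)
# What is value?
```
Call trace:
loop(k=10, prod=1)
  loop(k=9, prod=10)
    loop(k=8, prod=90)
      loop(k=7, prod=720)
        loop(k=6, prod=5040)
          loop(k=5, prod=30240)
            loop(k=4, prod=151200)
              loop(k=3, prod=604800)
                loop(k=2, prod=1814400)
                  loop(k=1, prod=3628800)
                  -> return 3628800
                -> return 3628800
              -> return 3628800
            -> return 3628800
          -> return 3628800
        -> return 3628800
      -> return 3628800
    -> return 3628800
  -> return 3628800
-> return 3628800

Final answer: 3628800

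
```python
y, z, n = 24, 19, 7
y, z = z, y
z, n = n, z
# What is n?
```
Trace:
  y=24, z=19, n=7
  y=19, z=24, n=7
  y=19, z=7, n=24

Final answer: 24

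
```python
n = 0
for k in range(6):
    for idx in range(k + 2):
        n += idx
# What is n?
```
Trace:
  n=0
  n=0, k=0, idx=0
  n=1, k=0, idx=1
  n=1, k=1, idx=0
  n=2, k=1, idx=1
  n=4, k=1, idx=2
  n=4, k=2, idx=0
  n=5, k=2, idx=1
  n=7, k=2, idx=2
  n=10, k=2, idx=3
  n=10, k=3, idx=0
  n=11, k=3, idx=1
  n=13, k=3, idx=2
  n=16, k=3, idx=3
  n=20, k=3, idx=4
  n=20, k=4, idx=0
  n=21, k=4, idx=1
  n=23, k=4, idx=2
  n=26, k=4, idx=3
  n=30, k=4, idx=4
  n=35, k=4, idx=5
  n=35, k=5, idx=0
  n=36, k=5, idx=1
  n=38, k=5, idx=2
  n=41, k=5, idx=3
  n=45, k=5, idx=4
  n=50, k=5, idx=5
  n=56, k=5, idx=6

Final answer: 56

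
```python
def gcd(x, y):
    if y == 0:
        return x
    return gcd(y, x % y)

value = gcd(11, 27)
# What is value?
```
Call trace:
gcd(x=11, y=27)
  gcd(x=27, y=11)
    gcd(x=11, y=5)
      gcd(x=5, y=1)
        gcd(x=1, y=0)
        -> return 1
      -> return 1
    -> return 1
  -> return 1
-> return 1

Final answer: 1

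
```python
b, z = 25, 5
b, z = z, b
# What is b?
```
Trace:
  b=25, z=5
  b=5, z=25

Final answer: 5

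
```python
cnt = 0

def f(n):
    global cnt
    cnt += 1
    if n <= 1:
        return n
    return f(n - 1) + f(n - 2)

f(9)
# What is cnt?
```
Call trace (a repeated sub-call is expanded the first time; later identical calls just restate its return value):
f(n=9)
  f(n=8)
    f(n=7)
      f(n=6)
        f(n=5)
          f(n=4)
            f(n=3)
              f(n=2)
                f(n=1)
                -> return 1
                f(n=0)
                -> return 0
              -> return 1
              f(n=1)
              -> return 1
            -> return 2
            f(n=2) -> return 1  (same call as traced above)
          -> return 3
          f(n=3) -> return 2  (same call as traced above)
        -> return 5
        f(n=4) -> return 3  (same call as traced above)
      -> return 8
      f(n=5) -> return 5  (same call as traced above)
    -> return 13
    f(n=6) -> return 8  (same call as traced above)
  -> return 21
  f(n=7) -> return 13  (same call as traced above)
-> return 34

cnt is incremented once per call, so count the calls in each subtree. Let C(n) = number of calls made by f(n).
C(0) = C(1) = 1 (base case, no recursion); C(n) = 1 + C(n - 1) + C(n - 2) otherwise.
C(2) = 1 + C(1) + C(0) = 1 + 1 + 1 = 3
C(3) = 1 + C(2) + C(1) = 1 + 3 + 1 = 5
C(4) = 1 + C(3) + C(2) = 1 + 5 + 3 = 9
C(5) = 1 + C(4) + C(3) = 1 + 9 + 5 = 15
C(6) = 1 + C(5) + C(4) = 1 + 15 + 9 = 25
C(7) = 1 + C(6) + C(5) = 1 + 25 + 15 = 41
C(8) = 1 + C(7) + C(6) = 1 + 41 + 25 = 67
C(9) = 1 + C(8) + C(7) = 1 + 67 + 41 = 109
cnt = C(9) = 109

Final answer: 109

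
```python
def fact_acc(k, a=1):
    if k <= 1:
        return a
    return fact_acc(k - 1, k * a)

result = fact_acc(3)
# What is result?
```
Call trace:
fact_acc(k=3, a=1)
  fact_acc(k=2, a=3)
    fact_acc(k=1, a=6)
    -> return 6
  -> return 6
-> return 6

Final answer: 6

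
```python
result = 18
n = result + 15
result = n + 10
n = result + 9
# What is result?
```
Trace:
  result=18
  result=18, n=33
  result=43, n=33
  result=43, n=52

Final answer: 43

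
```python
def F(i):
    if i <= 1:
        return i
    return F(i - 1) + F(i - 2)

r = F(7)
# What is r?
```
Call trace (a repeated sub-call is expanded the first time; later identical calls just restate its return value):
F(i=7)
  F(i=6)
    F(i=5)
      F(i=4)
        F(i=3)
          F(i=2)
            F(i=1)
            -> return 1
            F(i=0)
            -> return 0
          -> return 1
          F(i=1)
          -> return 1
        -> return 2
        F(i=2) -> return 1  (same call as traced above)
      -> return 3
      F(i=3) -> return 2  (same call as traced above)
    -> return 5
    F(i=4) -> return 3  (same call as traced above)
  -> return 8
  F(i=5) -> return 5  (same call as traced above)
-> return 13

Final answer: 13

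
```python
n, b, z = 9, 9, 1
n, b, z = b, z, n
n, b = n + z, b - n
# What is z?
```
Trace:
  n=9, b=9, z=1
  n=9, b=1, z=9
  n=18, b=-8, z=9

Final answer: 9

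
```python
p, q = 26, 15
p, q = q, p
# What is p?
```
Trace:
  p=26, q=15
  p=15, q=26

Final answer: 15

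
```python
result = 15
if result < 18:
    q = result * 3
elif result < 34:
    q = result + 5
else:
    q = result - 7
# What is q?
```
Trace:
  result=15
  result=15, q=45

Final answer: 45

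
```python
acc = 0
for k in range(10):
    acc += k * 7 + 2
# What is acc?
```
Trace:
  acc=0
  acc=2, k=0
  acc=11, k=1
  acc=27, k=2
  acc=50, k=3
  acc=80, k=4
  acc=117, k=5
  acc=161, k=6
  acc=212, k=7
  acc=270, k=8
  acc=335, k=9

Final answer: 335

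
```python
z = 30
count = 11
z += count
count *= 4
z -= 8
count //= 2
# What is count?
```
Trace:
  z=30
  z=30, count=11
  z=41, count=11
  z=41, count=44
  z=33, count=44
  z=33, count=22

Final answer: 22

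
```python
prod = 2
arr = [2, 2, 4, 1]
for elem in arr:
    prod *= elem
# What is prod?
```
Trace:
  prod=2
  prod=4, elem=2
  prod=8, elem=2
  prod=32, elem=4
  prod=32, elem=1

Final answer: 32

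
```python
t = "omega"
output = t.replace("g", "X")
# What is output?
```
Trace:
  t='omega'
  t='omega', output='omeXa'

Final answer: 'omeXa'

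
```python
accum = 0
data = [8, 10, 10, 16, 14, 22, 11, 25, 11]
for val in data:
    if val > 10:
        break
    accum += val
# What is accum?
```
Trace:
  accum=0
  accum=8, val=8
  accum=18, val=10
  accum=28, val=10
  accum=28, val=16

Final answer: 28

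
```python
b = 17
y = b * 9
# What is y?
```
Trace:
  b=17
  b=17, y=153

Final answer: 153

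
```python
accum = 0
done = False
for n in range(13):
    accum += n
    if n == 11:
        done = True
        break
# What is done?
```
Trace:
  accum=0
  accum=0, done=False
  accum=0, done=False, n=0
  accum=1, done=False, n=1
  accum=3, done=False, n=2
  accum=6, done=False, n=3
  accum=10, done=False, n=4
  accum=15, done=False, n=5
  accum=21, done=False, n=6
  accum=28, done=False, n=7
  accum=36, done=False, n=8
  accum=45, done=False, n=9
  accum=55, done=False, n=10
  accum=66, done=True, n=11

Final answer: True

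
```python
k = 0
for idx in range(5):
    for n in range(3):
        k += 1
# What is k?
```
Trace:
  k=0
  k=1, idx=0, n=0
  k=2, idx=0, n=1
  k=3, idx=0, n=2
  k=4, idx=1, n=0
  k=5, idx=1, n=1
  k=6, idx=1, n=2
  k=7, idx=2, n=0
  k=8, idx=2, n=1
  k=9, idx=2, n=2
  k=10, idx=3, n=0
  k=11, idx=3, n=1
  k=12, idx=3, n=2
  k=13, idx=4, n=0
  k=14, idx=4, n=1
  k=15, idx=4, n=2

Final answer: 15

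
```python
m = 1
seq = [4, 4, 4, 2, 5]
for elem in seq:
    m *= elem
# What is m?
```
Trace:
  m=1
  m=4, elem=4
  m=16, elem=4
  m=64, elem=4
  m=128, elem=2
  m=640, elem=5

Final answer: 640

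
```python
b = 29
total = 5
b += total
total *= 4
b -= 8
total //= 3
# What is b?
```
Trace:
  b=29
  b=29, total=5
  b=34, total=5
  b=34, total=20
  b=26, total=20
  b=26, total=6

Final answer: 26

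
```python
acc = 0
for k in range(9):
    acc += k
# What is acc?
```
Trace:
  acc=0
  acc=0, k=0
  acc=1, k=1
  acc=3, k=2
  acc=6, k=3
  acc=10, k=4
  acc=15, k=5
  acc=21, k=6
  acc=28, k=7
  acc=36, k=8

Final answer: 36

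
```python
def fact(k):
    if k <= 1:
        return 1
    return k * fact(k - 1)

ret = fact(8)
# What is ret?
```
Call trace:
fact(k=8)
  fact(k=7)
    fact(k=6)
      fact(k=5)
        fact(k=4)
          fact(k=3)
            fact(k=2)
              fact(k=1)
              -> return 1
            -> return 2
          -> return 6
        -> return 24
      -> return 120
    -> return 720
  -> return 5040
-> return 40320

Final answer: 40320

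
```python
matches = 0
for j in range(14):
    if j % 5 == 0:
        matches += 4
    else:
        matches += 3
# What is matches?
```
Trace:
  matches=0
  matches=4, j=0
  matches=7, j=1
  matches=10, j=2
  matches=13, j=3
  matches=16, j=4
  matches=20, j=5
  matches=23, j=6
  matches=26, j=7
  matches=29, j=8
  matches=32, j=9
  matches=36, j=10
  matches=39, j=11
  matches=42, j=12
  matches=45, j=13

Final answer: 45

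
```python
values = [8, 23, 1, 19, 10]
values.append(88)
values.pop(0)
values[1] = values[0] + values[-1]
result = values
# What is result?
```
Trace:
  values=[8, 23, 1, 19, 10]
  values=[8, 23, 1, 19, 10, 88]
  values=[23, 1, 19, 10, 88]
  values=[23, 111, 19, 10, 88]
  values=[23, 111, 19, 10, 88], result=[23, 111, 19, 10, 88]

Final answer: [23, 111, 19, 10, 88]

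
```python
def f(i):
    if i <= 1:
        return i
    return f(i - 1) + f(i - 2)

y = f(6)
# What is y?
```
Call trace (a repeated sub-call is expanded the first time; later identical calls just restate its return value):
f(i=6)
  f(i=5)
    f(i=4)
      f(i=3)
        f(i=2)
          f(i=1)
          -> return 1
          f(i=0)
          -> return 0
        -> return 1
        f(i=1)
        -> return 1
      -> return 2
      f(i=2) -> return 1  (same call as traced above)
    -> return 3
    f(i=3) -> return 2  (same call as traced above)
  -> return 5
  f(i=4) -> return 3  (same call as traced above)
-> return 8

Final answer: 8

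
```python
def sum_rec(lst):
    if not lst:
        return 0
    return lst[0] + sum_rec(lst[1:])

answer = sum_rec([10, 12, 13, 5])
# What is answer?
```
Call trace:
sum_rec(lst=[10, 12, 13, 5])
  sum_rec(lst=[12, 13, 5])
    sum_rec(lst=[13, 5])
      sum_rec(lst=[5])
        sum_rec(lst=[])
        -> return 0
      -> return 5
    -> return 18
  -> return 30
-> return 40

Final answer: 40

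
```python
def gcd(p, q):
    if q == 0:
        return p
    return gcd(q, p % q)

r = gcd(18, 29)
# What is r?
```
Call trace:
gcd(p=18, q=29)
  gcd(p=29, q=18)
    gcd(p=18, q=11)
      gcd(p=11, q=7)
        gcd(p=7, q=4)
          gcd(p=4, q=3)
            gcd(p=3, q=1)
              gcd(p=1, q=0)
              -> return 1
            -> return 1
          -> return 1
        -> return 1
      -> return 1
    -> return 1
  -> return 1
-> return 1

Final answer: 1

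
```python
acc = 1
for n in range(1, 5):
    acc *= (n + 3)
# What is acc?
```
Trace:
  acc=1
  acc=4, n=1
  acc=20, n=2
  acc=120, n=3
  acc=840, n=4

Final answer: 840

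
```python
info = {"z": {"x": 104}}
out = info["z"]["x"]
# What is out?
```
Trace:
  info={'z': {'x': 104}}
  info={'z': {'x': 104}}, out=104

Final answer: 104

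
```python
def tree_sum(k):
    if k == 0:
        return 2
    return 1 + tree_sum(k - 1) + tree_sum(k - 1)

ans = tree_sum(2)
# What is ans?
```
Call trace (a repeated sub-call is expanded the first time; later identical calls just restate its return value):
tree_sum(k=2)
  tree_sum(k=1)
    tree_sum(k=0)
    -> return 2
    tree_sum(k=0)
    -> return 2
  -> return 5
  tree_sum(k=1) -> return 5  (same call as traced above)
-> return 11

Final answer: 11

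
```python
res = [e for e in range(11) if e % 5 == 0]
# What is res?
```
Trace:
  e=0
  e=1
  e=2
  e=3
  e=4
  e=5
  e=6
  e=7
  e=8
  e=9
  e=10
  res=[0, 5, 10]

Final answer: [0, 5, 10]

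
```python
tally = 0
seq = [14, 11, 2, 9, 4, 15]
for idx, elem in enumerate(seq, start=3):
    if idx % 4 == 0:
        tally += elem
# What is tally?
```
Trace:
  tally=0
  tally=0, idx=3, elem=14
  tally=11, idx=4, elem=11
  tally=11, idx=5, elem=2
  tally=11, idx=6, elem=9
  tally=11, idx=7, elem=4
  tally=26, idx=8, elem=15

Final answer: 26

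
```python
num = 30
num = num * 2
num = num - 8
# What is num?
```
Trace:
  num=30
  num=60
  num=52

Final answer: 52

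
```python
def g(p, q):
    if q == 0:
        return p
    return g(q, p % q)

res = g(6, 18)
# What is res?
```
Call trace:
g(p=6, q=18)
  g(p=18, q=6)
    g(p=6, q=0)
    -> return 6
  -> return 6
-> return 6

Final answer: 6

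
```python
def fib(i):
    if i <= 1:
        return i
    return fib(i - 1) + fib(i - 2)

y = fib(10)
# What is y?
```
Call trace (a repeated sub-call is expanded the first time; later identical calls just restate its return value):
fib(i=10)
  fib(i=9)
    fib(i=8)
      fib(i=7)
        fib(i=6)
          fib(i=5)
            fib(i=4)
              fib(i=3)
                fib(i=2)
                  fib(i=1)
                  -> return 1
                  fib(i=0)
                  -> return 0
                -> return 1
                fib(i=1)
                -> return 1
              -> return 2
              fib(i=2) -> return 1  (same call as traced above)
            -> return 3
            fib(i=3) -> return 2  (same call as traced above)
          -> return 5
          fib(i=4) -> return 3  (same call as traced above)
        -> return 8
        fib(i=5) -> return 5  (same call as traced above)
      -> return 13
      fib(i=6) -> return 8  (same call as traced above)
    -> return 21
    fib(i=7) -> return 13  (same call as traced above)
  -> return 34
  fib(i=8) -> return 21  (same call as traced above)
-> return 55

Final answer: 55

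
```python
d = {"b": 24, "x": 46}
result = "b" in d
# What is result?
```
Trace:
  d={'b': 24, 'x': 46}
  d={'b': 24, 'x': 46}, result=True

Final answer: True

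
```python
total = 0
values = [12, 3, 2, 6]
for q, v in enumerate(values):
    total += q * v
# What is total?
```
Trace:
  total=0
  total=0, q=0, v=12
  total=3, q=1, v=3
  total=7, q=2, v=2
  total=25, q=3, v=6

Final answer: 25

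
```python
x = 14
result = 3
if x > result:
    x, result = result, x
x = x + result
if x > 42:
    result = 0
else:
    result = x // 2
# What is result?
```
Trace:
  x=14
  x=14, result=3
  x=3, result=14
  x=17, result=14
  x=17, result=8

Final answer: 8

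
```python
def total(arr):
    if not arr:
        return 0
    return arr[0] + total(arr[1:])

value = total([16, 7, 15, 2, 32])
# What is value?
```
Call trace:
total(arr=[16, 7, 15, 2, 32])
  total(arr=[7, 15, 2, 32])
    total(arr=[15, 2, 32])
      total(arr=[2, 32])
        total(arr=[32])
          total(arr=[])
          -> return 0
        -> return 32
      -> return 34
    -> return 49
  -> return 56
-> return 72

Final answer: 72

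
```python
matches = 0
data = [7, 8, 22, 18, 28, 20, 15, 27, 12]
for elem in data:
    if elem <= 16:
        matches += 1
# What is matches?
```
Trace:
  matches=0
  matches=1, elem=7
  matches=2, elem=8
  matches=2, elem=22
  matches=2, elem=18
  matches=2, elem=28
  matches=2, elem=20
  matches=3, elem=15
  matches=3, elem=27
  matches=4, elem=12

Final answer: 4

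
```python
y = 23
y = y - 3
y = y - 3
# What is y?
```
Trace:
  y=23
  y=20
  y=17

Final answer: 17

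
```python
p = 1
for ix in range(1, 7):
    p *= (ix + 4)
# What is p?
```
Trace:
  p=1
  p=5, ix=1
  p=30, ix=2
  p=210, ix=3
  p=1680, ix=4
  p=15120, ix=5
  p=151200, ix=6

Final answer: 151200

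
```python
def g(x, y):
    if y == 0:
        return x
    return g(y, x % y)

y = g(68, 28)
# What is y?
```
Call trace:
g(x=68, y=28)
  g(x=28, y=12)
    g(x=12, y=4)
      g(x=4, y=0)
      -> return 4
    -> return 4
  -> return 4
-> return 4

Final answer: 4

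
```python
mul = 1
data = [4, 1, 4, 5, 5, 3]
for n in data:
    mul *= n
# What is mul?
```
Trace:
  mul=1
  mul=4, n=4
  mul=4, n=1
  mul=16, n=4
  mul=80, n=5
  mul=400, n=5
  mul=1200, n=3

Final answer: 1200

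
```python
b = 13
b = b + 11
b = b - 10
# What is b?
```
Trace:
  b=13
  b=24
  b=14

Final answer: 14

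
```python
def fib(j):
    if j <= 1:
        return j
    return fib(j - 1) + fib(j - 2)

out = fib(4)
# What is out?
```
Call trace (a repeated sub-call is expanded the first time; later identical calls just restate its return value):
fib(j=4)
  fib(j=3)
    fib(j=2)
      fib(j=1)
      -> return 1
      fib(j=0)
      -> return 0
    -> return 1
    fib(j=1)
    -> return 1
  -> return 2
  fib(j=2) -> return 1  (same call as traced above)
-> return 3

Final answer: 3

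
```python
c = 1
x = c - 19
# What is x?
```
Trace:
  c=1
  c=1, x=-18

Final answer: -18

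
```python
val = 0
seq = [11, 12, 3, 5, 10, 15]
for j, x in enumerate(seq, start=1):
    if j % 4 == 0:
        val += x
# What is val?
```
Trace:
  val=0
  val=0, j=1, x=11
  val=0, j=2, x=12
  val=0, j=3, x=3
  val=5, j=4, x=5
  val=5, j=5, x=10
  val=5, j=6, x=15

Final answer: 5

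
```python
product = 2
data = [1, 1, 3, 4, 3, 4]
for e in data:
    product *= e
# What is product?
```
Trace:
  product=2
  product=2, e=1
  product=2, e=1
  product=6, e=3
  product=24, e=4
  product=72, e=3
  product=288, e=4

Final answer: 288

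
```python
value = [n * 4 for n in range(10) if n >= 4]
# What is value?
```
Trace:
  n=0
  n=1
  n=2
  n=3
  n=4
  n=5
  n=6
  n=7
  n=8
  n=9
  value=[16, 20, 24, 28, 32, 36]

Final answer: [16, 20, 24, 28, 32, 36]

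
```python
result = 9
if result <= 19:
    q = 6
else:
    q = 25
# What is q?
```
Trace:
  result=9
  result=9, q=6

Final answer: 6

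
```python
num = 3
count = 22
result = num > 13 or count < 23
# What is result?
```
Trace:
  num=3
  num=3, count=22
  num=3, count=22, result=True

Final answer: True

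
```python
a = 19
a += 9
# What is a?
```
Trace:
  a=19
  a=28

Final answer: 28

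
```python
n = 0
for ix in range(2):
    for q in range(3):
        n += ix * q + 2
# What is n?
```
Trace:
  n=0
  n=2, ix=0, q=0
  n=4, ix=0, q=1
  n=6, ix=0, q=2
  n=8, ix=1, q=0
  n=11, ix=1, q=1
  n=15, ix=1, q=2

Final answer: 15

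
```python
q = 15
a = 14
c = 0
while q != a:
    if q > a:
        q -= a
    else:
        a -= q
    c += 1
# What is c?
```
Trace:
  q=15
  q=15, a=14
  q=15, a=14, c=0
  q=1, a=14, c=1
  q=1, a=13, c=2
  q=1, a=12, c=3
  q=1, a=11, c=4
  q=1, a=10, c=5
  q=1, a=9, c=6
  q=1, a=8, c=7
  q=1, a=7, c=8
  q=1, a=6, c=9
  q=1, a=5, c=10
  q=1, a=4, c=11
  q=1, a=3, c=12
  q=1, a=2, c=13
  q=1, a=1, c=14

Final answer: 14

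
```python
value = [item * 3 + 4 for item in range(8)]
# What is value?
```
Trace:
  item=0
  item=1
  item=2
  item=3
  item=4
  item=5
  item=6
  item=7
  value=[4, 7, 10, 13, 16, 19, 22, 25]

Final answer: [4, 7, 10, 13, 16, 19, 22, 25]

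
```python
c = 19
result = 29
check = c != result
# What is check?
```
Trace:
  c=19
  c=19, result=29
  c=19, result=29, check=True

Final answer: True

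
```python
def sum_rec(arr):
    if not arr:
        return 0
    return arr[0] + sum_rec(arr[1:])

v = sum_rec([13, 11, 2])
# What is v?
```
Call trace:
sum_rec(arr=[13, 11, 2])
  sum_rec(arr=[11, 2])
    sum_rec(arr=[2])
      sum_rec(arr=[])
      -> return 0
    -> return 2
  -> return 13
-> return 26

Final answer: 26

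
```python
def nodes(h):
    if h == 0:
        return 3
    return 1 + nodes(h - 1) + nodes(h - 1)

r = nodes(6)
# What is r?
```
Call trace (a repeated sub-call is expanded the first time; later identical calls just restate its return value):
nodes(h=6)
  nodes(h=5)
    nodes(h=4)
      nodes(h=3)
        nodes(h=2)
          nodes(h=1)
            nodes(h=0)
            -> return 3
            nodes(h=0)
            -> return 3
          -> return 7
          nodes(h=1) -> return 7  (same call as traced above)
        -> return 15
        nodes(h=2) -> return 15  (same call as traced above)
      -> return 31
      nodes(h=3) -> return 31  (same call as traced above)
    -> return 63
    nodes(h=4) -> return 63  (same call as traced above)
  -> return 127
  nodes(h=5) -> return 127  (same call as traced above)
-> return 255

Final answer: 255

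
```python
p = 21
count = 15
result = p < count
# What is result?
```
Trace:
  p=21
  p=21, count=15
  p=21, count=15, result=False

Final answer: False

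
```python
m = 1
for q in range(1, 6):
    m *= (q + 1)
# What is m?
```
Trace:
  m=1
  m=2, q=1
  m=6, q=2
  m=24, q=3
  m=120, q=4
  m=720, q=5

Final answer: 720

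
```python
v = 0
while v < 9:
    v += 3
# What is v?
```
Trace:
  v=0
  v=3
  v=6
  v=9

Final answer: 9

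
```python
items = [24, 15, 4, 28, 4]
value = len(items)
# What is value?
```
Trace:
  items=[24, 15, 4, 28, 4]
  items=[24, 15, 4, 28, 4], value=5

Final answer: 5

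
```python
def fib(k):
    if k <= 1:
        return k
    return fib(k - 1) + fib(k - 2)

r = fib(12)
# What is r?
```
Call trace (a repeated sub-call is expanded the first time; later identical calls just restate its return value):
fib(k=12)
  fib(k=11)
    fib(k=10)
      fib(k=9)
        fib(k=8)
          fib(k=7)
            fib(k=6)
              fib(k=5)
                fib(k=4)
                  fib(k=3)
                    fib(k=2)
                      fib(k=1)
                      -> return 1
                      fib(k=0)
                      -> return 0
                    -> return 1
                    fib(k=1)
                    -> return 1
                  -> return 2
                  fib(k=2) -> return 1  (same call as traced above)
                -> return 3
                fib(k=3) -> return 2  (same call as traced above)
              -> return 5
              fib(k=4) -> return 3  (same call as traced above)
            -> return 8
            fib(k=5) -> return 5  (same call as traced above)
          -> return 13
          fib(k=6) -> return 8  (same call as traced above)
        -> return 21
        fib(k=7) -> return 13  (same call as traced above)
      -> return 34
      fib(k=8) -> return 21  (same call as traced above)
    -> return 55
    fib(k=9) -> return 34  (same call as traced above)
  -> return 89
  fib(k=10) -> return 55  (same call as traced above)
-> return 144

Final answer: 144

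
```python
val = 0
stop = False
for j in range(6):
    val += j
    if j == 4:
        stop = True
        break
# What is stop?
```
Trace:
  val=0
  val=0, stop=False
  val=0, stop=False, j=0
  val=1, stop=False, j=1
  val=3, stop=False, j=2
  val=6, stop=False, j=3
  val=10, stop=True, j=4

Final answer: True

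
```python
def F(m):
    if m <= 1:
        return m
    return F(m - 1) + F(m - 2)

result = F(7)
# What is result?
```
Call trace (a repeated sub-call is expanded the first time; later identical calls just restate its return value):
F(m=7)
  F(m=6)
    F(m=5)
      F(m=4)
        F(m=3)
          F(m=2)
            F(m=1)
            -> return 1
            F(m=0)
            -> return 0
          -> return 1
          F(m=1)
          -> return 1
        -> return 2
        F(m=2) -> return 1  (same call as traced above)
      -> return 3
      F(m=3) -> return 2  (same call as traced above)
    -> return 5
    F(m=4) -> return 3  (same call as traced above)
  -> return 8
  F(m=5) -> return 5  (same call as traced above)
-> return 13

Final answer: 13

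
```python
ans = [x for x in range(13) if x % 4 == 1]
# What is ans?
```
Trace:
  x=0
  x=1
  x=2
  x=3
  x=4
  x=5
  x=6
  x=7
  x=8
  x=9
  x=10
  x=11
  x=12
  ans=[1, 5, 9]

Final answer: [1, 5, 9]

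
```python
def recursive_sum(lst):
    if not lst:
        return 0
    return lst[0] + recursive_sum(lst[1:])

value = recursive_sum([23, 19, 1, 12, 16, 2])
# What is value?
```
Call trace:
recursive_sum(lst=[23, 19, 1, 12, 16, 2])
  recursive_sum(lst=[19, 1, 12, 16, 2])
    recursive_sum(lst=[1, 12, 16, 2])
      recursive_sum(lst=[12, 16, 2])
        recursive_sum(lst=[16, 2])
          recursive_sum(lst=[2])
            recursive_sum(lst=[])
            -> return 0
          -> return 2
        -> return 18
      -> return 30
    -> return 31
  -> return 50
-> return 73

Final answer: 73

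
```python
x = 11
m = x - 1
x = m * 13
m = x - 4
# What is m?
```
Trace:
  x=11
  x=11, m=10
  x=130, m=10
  x=130, m=126

Final answer: 126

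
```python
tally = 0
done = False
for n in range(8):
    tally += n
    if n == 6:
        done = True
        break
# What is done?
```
Trace:
  tally=0
  tally=0, done=False
  tally=0, done=False, n=0
  tally=1, done=False, n=1
  tally=3, done=False, n=2
  tally=6, done=False, n=3
  tally=10, done=False, n=4
  tally=15, done=False, n=5
  tally=21, done=True, n=6

Final answer: True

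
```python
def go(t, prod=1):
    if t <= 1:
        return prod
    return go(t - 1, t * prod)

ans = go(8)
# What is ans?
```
Call trace:
go(t=8, prod=1)
  go(t=7, prod=8)
    go(t=6, prod=56)
      go(t=5, prod=336)
        go(t=4, prod=1680)
          go(t=3, prod=6720)
            go(t=2, prod=20160)
              go(t=1, prod=40320)
              -> return 40320
            -> return 40320
          -> return 40320
        -> return 40320
      -> return 40320
    -> return 40320
  -> return 40320
-> return 40320

Final answer: 40320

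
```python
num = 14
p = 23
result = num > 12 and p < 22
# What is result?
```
Trace:
  num=14
  num=14, p=23
  num=14, p=23, result=False

Final answer: False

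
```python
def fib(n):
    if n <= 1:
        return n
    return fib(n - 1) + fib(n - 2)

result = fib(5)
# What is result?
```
Call trace (a repeated sub-call is expanded the first time; later identical calls just restate its return value):
fib(n=5)
  fib(n=4)
    fib(n=3)
      fib(n=2)
        fib(n=1)
        -> return 1
        fib(n=0)
        -> return 0
      -> return 1
      fib(n=1)
      -> return 1
    -> return 2
    fib(n=2) -> return 1  (same call as traced above)
  -> return 3
  fib(n=3) -> return 2  (same call as traced above)
-> return 5

Final answer: 5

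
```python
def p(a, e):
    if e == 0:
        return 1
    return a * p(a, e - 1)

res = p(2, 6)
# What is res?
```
Call trace:
p(a=2, e=6)
  p(a=2, e=5)
    p(a=2, e=4)
      p(a=2, e=3)
        p(a=2, e=2)
          p(a=2, e=1)
            p(a=2, e=0)
            -> return 1
          -> return 2
        -> return 4
      -> return 8
    -> return 16
  -> return 32
-> return 64

Final answer: 64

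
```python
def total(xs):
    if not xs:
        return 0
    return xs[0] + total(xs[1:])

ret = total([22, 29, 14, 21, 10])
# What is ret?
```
Call trace:
total(xs=[22, 29, 14, 21, 10])
  total(xs=[29, 14, 21, 10])
    total(xs=[14, 21, 10])
      total(xs=[21, 10])
        total(xs=[10])
          total(xs=[])
          -> return 0
        -> return 10
      -> return 31
    -> return 45
  -> return 74
-> return 96

Final answer: 96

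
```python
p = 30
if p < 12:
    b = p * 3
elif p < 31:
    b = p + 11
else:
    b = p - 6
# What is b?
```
Trace:
  p=30
  p=30, b=41

Final answer: 41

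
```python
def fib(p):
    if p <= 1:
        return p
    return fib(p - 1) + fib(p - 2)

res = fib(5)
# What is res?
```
Call trace (a repeated sub-call is expanded the first time; later identical calls just restate its return value):
fib(p=5)
  fib(p=4)
    fib(p=3)
      fib(p=2)
        fib(p=1)
        -> return 1
        fib(p=0)
        -> return 0
      -> return 1
      fib(p=1)
      -> return 1
    -> return 2
    fib(p=2) -> return 1  (same call as traced above)
  -> return 3
  fib(p=3) -> return 2  (same call as traced above)
-> return 5

Final answer: 5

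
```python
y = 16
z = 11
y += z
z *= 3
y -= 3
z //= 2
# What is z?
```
Trace:
  y=16
  y=16, z=11
  y=27, z=11
  y=27, z=33
  y=24, z=33
  y=24, z=16

Final answer: 16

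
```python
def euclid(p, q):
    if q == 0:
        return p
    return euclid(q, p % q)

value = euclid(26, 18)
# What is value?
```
Call trace:
euclid(p=26, q=18)
  euclid(p=18, q=8)
    euclid(p=8, q=2)
      euclid(p=2, q=0)
      -> return 2
    -> return 2
  -> return 2
-> return 2

Final answer: 2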